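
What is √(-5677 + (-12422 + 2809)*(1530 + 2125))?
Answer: 2*I*√8785298 ≈ 5928.0*I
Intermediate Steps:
√(-5677 + (-12422 + 2809)*(1530 + 2125)) = √(-5677 - 9613*3655) = √(-5677 - 35135515) = √(-35141192) = 2*I*√8785298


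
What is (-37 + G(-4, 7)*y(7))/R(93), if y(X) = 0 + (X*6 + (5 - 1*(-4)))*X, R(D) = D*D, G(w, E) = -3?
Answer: -1108/8649 ≈ -0.12811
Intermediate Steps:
R(D) = D²
y(X) = X*(9 + 6*X) (y(X) = 0 + (6*X + (5 + 4))*X = 0 + (6*X + 9)*X = 0 + (9 + 6*X)*X = 0 + X*(9 + 6*X) = X*(9 + 6*X))
(-37 + G(-4, 7)*y(7))/R(93) = (-37 - 9*7*(3 + 2*7))/(93²) = (-37 - 9*7*(3 + 14))/8649 = (-37 - 9*7*17)*(1/8649) = (-37 - 3*357)*(1/8649) = (-37 - 1071)*(1/8649) = -1108*1/8649 = -1108/8649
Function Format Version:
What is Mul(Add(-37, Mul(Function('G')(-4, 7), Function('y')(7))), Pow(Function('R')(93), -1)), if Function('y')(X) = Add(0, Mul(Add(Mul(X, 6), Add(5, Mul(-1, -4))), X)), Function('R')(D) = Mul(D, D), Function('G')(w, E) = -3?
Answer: Rational(-1108, 8649) ≈ -0.12811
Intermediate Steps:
Function('R')(D) = Pow(D, 2)
Function('y')(X) = Mul(X, Add(9, Mul(6, X))) (Function('y')(X) = Add(0, Mul(Add(Mul(6, X), Add(5, 4)), X)) = Add(0, Mul(Add(Mul(6, X), 9), X)) = Add(0, Mul(Add(9, Mul(6, X)), X)) = Add(0, Mul(X, Add(9, Mul(6, X)))) = Mul(X, Add(9, Mul(6, X))))
Mul(Add(-37, Mul(Function('G')(-4, 7), Function('y')(7))), Pow(Function('R')(93), -1)) = Mul(Add(-37, Mul(-3, Mul(3, 7, Add(3, Mul(2, 7))))), Pow(Pow(93, 2), -1)) = Mul(Add(-37, Mul(-3, Mul(3, 7, Add(3, 14)))), Pow(8649, -1)) = Mul(Add(-37, Mul(-3, Mul(3, 7, 17))), Rational(1, 8649)) = Mul(Add(-37, Mul(-3, 357)), Rational(1, 8649)) = Mul(Add(-37, -1071), Rational(1, 8649)) = Mul(-1108, Rational(1, 8649)) = Rational(-1108, 8649)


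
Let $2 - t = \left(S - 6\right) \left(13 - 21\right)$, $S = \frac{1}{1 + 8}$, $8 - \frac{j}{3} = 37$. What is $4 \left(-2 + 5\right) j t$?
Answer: $47096$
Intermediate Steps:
$j = -87$ ($j = 24 - 111 = -87$)
$S = \frac{1}{9} \approx 0.11111$
$t = - \frac{406}{9}$ ($t = 2 - \left(\frac{1}{9} - 6\right) \left(13 - 21\right) = 2 - \left(- \frac{53}{9}\right) \left(-8\right) = 2 - \frac{424}{9} = - \frac{406}{9} \approx -45.111$)
$4 \left(-2 + 5\right) j t = 4 \left(-2 + 5\right) \left(-87\right) \left(- \frac{406}{9}\right) = 4 \cdot 3 \left(-87\right) \left(- \frac{406}{9}\right) = 12 \left(-87\right) \left(- \frac{406}{9}\right) = \left(-1044\right) \left(- \frac{406}{9}\right) = 47096$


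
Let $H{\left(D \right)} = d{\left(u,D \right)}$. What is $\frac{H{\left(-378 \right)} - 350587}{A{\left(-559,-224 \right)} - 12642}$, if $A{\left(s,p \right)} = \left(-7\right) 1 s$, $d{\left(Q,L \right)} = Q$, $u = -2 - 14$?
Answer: $\frac{350603}{8729} \approx 40.165$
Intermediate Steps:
$u = -16$ ($u = -2 - 14 = -16$)
$H{\left(D \right)} = -16$
$A{\left(s,p \right)} = - 7 s$
$\frac{H{\left(-378 \right)} - 350587}{A{\left(-559,-224 \right)} - 12642} = \frac{-16 - 350587}{\left(-7\right) \left(-559\right) - 12642} = - \frac{350603}{3913 - 12642} = - \frac{350603}{-8729} = \left(-350603\right) \left(- \frac{1}{8729}\right) = \frac{350603}{8729}$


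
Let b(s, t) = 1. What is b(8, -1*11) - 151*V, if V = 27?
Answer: -4076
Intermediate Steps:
b(8, -1*11) - 151*V = 1 - 151*27 = 1 - 4077 = -4076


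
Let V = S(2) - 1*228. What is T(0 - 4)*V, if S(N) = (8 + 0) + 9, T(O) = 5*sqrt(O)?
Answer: -2110*I ≈ -2110.0*I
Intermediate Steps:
S(N) = 17 (S(N) = 8 + 9 = 17)
V = -211 (V = 17 - 1*228 = 17 - 228 = -211)
T(0 - 4)*V = (5*sqrt(0 - 4))*(-211) = (5*sqrt(-4))*(-211) = (5*(2*I))*(-211) = (10*I)*(-211) = -2110*I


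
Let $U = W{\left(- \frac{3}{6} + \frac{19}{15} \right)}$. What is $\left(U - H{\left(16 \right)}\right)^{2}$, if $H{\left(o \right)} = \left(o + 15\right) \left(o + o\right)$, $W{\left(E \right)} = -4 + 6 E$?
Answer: $\frac{24571849}{25} \approx 9.8287 \cdot 10^{5}$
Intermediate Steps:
$U = \frac{3}{5}$ ($U = -4 + 6 \left(- \frac{3}{6} + \frac{19}{15}\right) = -4 + 6 \left(\left(-3\right) \frac{1}{6} + 19 \cdot \frac{1}{15}\right) = -4 + 6 \left(- \frac{1}{2} + \frac{19}{15}\right) = -4 + 6 \cdot \frac{23}{30} = -4 + \frac{23}{5} = \frac{3}{5} \approx 0.6$)
$H{\left(o \right)} = 2 o \left(15 + o\right)$ ($H{\left(o \right)} = \left(15 + o\right) 2 o = 2 o \left(15 + o\right)$)
$\left(U - H{\left(16 \right)}\right)^{2} = \left(\frac{3}{5} - 2 \cdot 16 \left(15 + 16\right)\right)^{2} = \left(\frac{3}{5} - 2 \cdot 16 \cdot 31\right)^{2} = \left(\frac{3}{5} - 992\right)^{2} = \left(- \frac{4957}{5}\right)^{2} = \frac{24571849}{25}$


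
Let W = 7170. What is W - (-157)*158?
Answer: 31976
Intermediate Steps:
W - (-157)*158 = 7170 - (-157)*158 = 7170 - 1*(-24806) = 7170 + 24806 = 31976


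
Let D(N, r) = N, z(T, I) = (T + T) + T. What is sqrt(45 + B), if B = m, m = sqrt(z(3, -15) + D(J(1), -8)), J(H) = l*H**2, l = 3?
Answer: sqrt(45 + 2*sqrt(3)) ≈ 6.9616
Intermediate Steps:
J(H) = 3*H**2
z(T, I) = 3*T (z(T, I) = 2*T + T = 3*T)
m = 2*sqrt(3) (m = sqrt(3*3 + 3*1**2) = sqrt(9 + 3*1) = sqrt(9 + 3) = sqrt(12) = 2*sqrt(3) ≈ 3.4641)
B = 2*sqrt(3) ≈ 3.4641
sqrt(45 + B) = sqrt(45 + 2*sqrt(3))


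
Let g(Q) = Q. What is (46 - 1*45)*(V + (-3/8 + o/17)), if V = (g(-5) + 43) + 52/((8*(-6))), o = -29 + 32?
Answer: 14981/408 ≈ 36.718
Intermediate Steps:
o = 3
V = 443/12 (V = (-5 + 43) + 52/((8*(-6))) = 38 + 52/(-48) = 38 + 52*(-1/48) = 38 - 13/12 = 443/12 ≈ 36.917)
(46 - 1*45)*(V + (-3/8 + o/17)) = (46 - 1*45)*(443/12 + (-3/8 + 3/17)) = (46 - 45)*(443/12 + (-3*⅛ + 3*(1/17))) = 1*(443/12 + (-3/8 + 3/17)) = 1*(443/12 - 27/136) = 1*(14981/408) = 14981/408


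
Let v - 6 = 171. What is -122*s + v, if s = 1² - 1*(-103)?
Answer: -12511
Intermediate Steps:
v = 177 (v = 6 + 171 = 177)
s = 104 (s = 1 + 103 = 104)
-122*s + v = -122*104 + 177 = -12688 + 177 = -12511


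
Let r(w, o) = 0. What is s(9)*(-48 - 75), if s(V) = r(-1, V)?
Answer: 0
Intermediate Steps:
s(V) = 0
s(9)*(-48 - 75) = 0*(-48 - 75) = 0*(-123) = 0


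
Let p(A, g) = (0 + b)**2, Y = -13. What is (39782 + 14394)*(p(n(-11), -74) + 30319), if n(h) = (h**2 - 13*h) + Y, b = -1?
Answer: 1642616320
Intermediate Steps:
n(h) = -13 + h**2 - 13*h (n(h) = (h**2 - 13*h) - 13 = -13 + h**2 - 13*h)
p(A, g) = 1 (p(A, g) = (0 - 1)**2 = (-1)**2 = 1)
(39782 + 14394)*(p(n(-11), -74) + 30319) = (39782 + 14394)*(1 + 30319) = 54176*30320 = 1642616320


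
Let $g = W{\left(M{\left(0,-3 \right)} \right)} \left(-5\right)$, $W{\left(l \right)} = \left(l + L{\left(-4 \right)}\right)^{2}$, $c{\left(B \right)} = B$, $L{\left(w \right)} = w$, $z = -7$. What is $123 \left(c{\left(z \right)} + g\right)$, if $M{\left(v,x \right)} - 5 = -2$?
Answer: $-1476$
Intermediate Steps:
$M{\left(v,x \right)} = 3$ ($M{\left(v,x \right)} = 5 - 2 = 3$)
$W{\left(l \right)} = \left(-4 + l\right)^{2}$ ($W{\left(l \right)} = \left(l - 4\right)^{2} = \left(-4 + l\right)^{2}$)
$g = -5$ ($g = \left(-4 + 3\right)^{2} \left(-5\right) = \left(-1\right)^{2} \left(-5\right) = 1 \left(-5\right) = -5$)
$123 \left(c{\left(z \right)} + g\right) = 123 \left(-7 - 5\right) = 123 \left(-12\right) = -1476$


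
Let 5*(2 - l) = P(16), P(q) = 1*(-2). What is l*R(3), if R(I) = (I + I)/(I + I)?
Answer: 12/5 ≈ 2.4000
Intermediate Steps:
P(q) = -2
R(I) = 1 (R(I) = (2*I)/((2*I)) = (2*I)*(1/(2*I)) = 1)
l = 12/5 (l = 2 - ⅕*(-2) = 2 + ⅖ = 12/5 ≈ 2.4000)
l*R(3) = (12/5)*1 = 12/5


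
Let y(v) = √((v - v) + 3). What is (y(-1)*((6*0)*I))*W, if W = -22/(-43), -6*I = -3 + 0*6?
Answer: 0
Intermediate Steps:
I = ½ (I = -(-3 + 0*6)/6 = -(-3 + 0)/6 = -⅙*(-3) = ½ ≈ 0.50000)
y(v) = √3 (y(v) = √(0 + 3) = √3)
W = 22/43 (W = -22*(-1/43) = 22/43 ≈ 0.51163)
(y(-1)*((6*0)*I))*W = (√3*((6*0)*(½)))*(22/43) = (√3*(0*(½)))*(22/43) = (√3*0)*(22/43) = 0*(22/43) = 0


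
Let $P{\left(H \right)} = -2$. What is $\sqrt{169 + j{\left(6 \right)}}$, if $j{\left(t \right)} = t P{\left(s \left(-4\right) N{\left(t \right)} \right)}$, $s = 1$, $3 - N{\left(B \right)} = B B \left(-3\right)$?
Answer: $\sqrt{157} \approx 12.53$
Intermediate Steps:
$N{\left(B \right)} = 3 + 3 B^{2}$ ($N{\left(B \right)} = 3 - B B \left(-3\right) = 3 - B^{2} \left(-3\right) = 3 - - 3 B^{2} = 3 + 3 B^{2}$)
$j{\left(t \right)} = - 2 t$ ($j{\left(t \right)} = t \left(-2\right) = - 2 t$)
$\sqrt{169 + j{\left(6 \right)}} = \sqrt{169 - 12} = \sqrt{157}$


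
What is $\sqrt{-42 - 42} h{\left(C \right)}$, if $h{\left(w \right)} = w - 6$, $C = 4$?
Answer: $- 4 i \sqrt{21} \approx - 18.33 i$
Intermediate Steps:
$h{\left(w \right)} = -6 + w$ ($h{\left(w \right)} = w - 6 = -6 + w$)
$\sqrt{-42 - 42} h{\left(C \right)} = \sqrt{-42 - 42} \left(-6 + 4\right) = \sqrt{-84} \left(-2\right) = 2 i \sqrt{21} \left(-2\right) = - 4 i \sqrt{21}$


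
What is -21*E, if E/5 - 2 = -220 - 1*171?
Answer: 40845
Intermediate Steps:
E = -1945 (E = 10 + 5*(-220 - 1*171) = 10 + 5*(-220 - 171) = 10 + 5*(-391) = 10 - 1955 = -1945)
-21*E = -21*(-1945) = 40845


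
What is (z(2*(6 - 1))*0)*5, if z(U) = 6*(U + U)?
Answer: 0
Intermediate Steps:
z(U) = 12*U (z(U) = 6*(2*U) = 12*U)
(z(2*(6 - 1))*0)*5 = ((12*(2*(6 - 1)))*0)*5 = ((12*(2*5))*0)*5 = ((12*10)*0)*5 = (120*0)*5 = 0*5 = 0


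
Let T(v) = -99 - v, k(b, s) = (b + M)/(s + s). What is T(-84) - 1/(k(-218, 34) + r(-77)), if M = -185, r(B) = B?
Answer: -84517/5639 ≈ -14.988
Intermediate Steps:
k(b, s) = (-185 + b)/(2*s) (k(b, s) = (b - 185)/(s + s) = (-185 + b)/((2*s)) = (-185 + b)*(1/(2*s)) = (-185 + b)/(2*s))
T(-84) - 1/(k(-218, 34) + r(-77)) = (-99 - 1*(-84)) - 1/((½)*(-185 - 218)/34 - 77) = (-99 + 84) - 1/((½)*(1/34)*(-403) - 77) = -15 - 1/(-403/68 - 77) = -15 - 1/(-5639/68) = -15 - 1*(-68/5639) = -15 + 68/5639 = -84517/5639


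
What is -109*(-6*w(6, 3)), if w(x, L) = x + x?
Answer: 7848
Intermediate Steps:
w(x, L) = 2*x
-109*(-6*w(6, 3)) = -109*(-12*6) = -109*(-6*12) = -(-7848) = -109*(-72) = 7848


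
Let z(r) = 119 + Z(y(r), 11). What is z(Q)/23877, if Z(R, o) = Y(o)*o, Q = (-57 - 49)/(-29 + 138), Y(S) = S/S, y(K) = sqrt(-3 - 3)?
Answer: 130/23877 ≈ 0.0054446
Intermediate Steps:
y(K) = I*sqrt(6) (y(K) = sqrt(-6) = I*sqrt(6))
Y(S) = 1
Q = -106/109 ≈ -0.97248
Z(R, o) = o (Z(R, o) = 1*o = o)
z(r) = 130 (z(r) = 119 + 11 = 130)
z(Q)/23877 = 130/23877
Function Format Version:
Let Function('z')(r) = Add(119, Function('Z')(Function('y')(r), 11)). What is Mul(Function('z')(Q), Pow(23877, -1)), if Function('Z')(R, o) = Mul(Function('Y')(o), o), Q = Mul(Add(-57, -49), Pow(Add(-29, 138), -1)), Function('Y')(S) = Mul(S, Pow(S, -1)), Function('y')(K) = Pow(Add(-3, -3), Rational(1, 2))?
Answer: Rational(130, 23877) ≈ 0.0054446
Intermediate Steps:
Function('y')(K) = Mul(I, Pow(6, Rational(1, 2))) (Function('y')(K) = Pow(-6, Rational(1, 2)) = Mul(I, Pow(6, Rational(1, 2))))
Function('Y')(S) = 1
Q = Rational(-106, 109) (Q = Mul(-106, Pow(109, -1)) = Mul(-106, Rational(1, 109)) = Rational(-106, 109) ≈ -0.97248)
Function('Z')(R, o) = o (Function('Z')(R, o) = Mul(1, o) = o)
Function('z')(r) = 130 (Function('z')(r) = Add(119, 11) = 130)
Mul(Function('z')(Q), Pow(23877, -1)) = Mul(130, Pow(23877, -1)) = Mul(130, Rational(1, 23877)) = Rational(130, 23877)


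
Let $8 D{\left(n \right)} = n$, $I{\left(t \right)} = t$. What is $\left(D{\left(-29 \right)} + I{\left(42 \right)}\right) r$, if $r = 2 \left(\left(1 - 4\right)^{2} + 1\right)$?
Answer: $\frac{1535}{2} \approx 767.5$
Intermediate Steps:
$D{\left(n \right)} = \frac{n}{8}$
$r = 20$ ($r = 2 \left(\left(-3\right)^{2} + 1\right) = 2 \left(9 + 1\right) = 2 \cdot 10 = 20$)
$\left(D{\left(-29 \right)} + I{\left(42 \right)}\right) r = \left(\frac{1}{8} \left(-29\right) + 42\right) 20 = \left(- \frac{29}{8} + 42\right) 20 = \frac{307}{8} \cdot 20 = \frac{1535}{2}$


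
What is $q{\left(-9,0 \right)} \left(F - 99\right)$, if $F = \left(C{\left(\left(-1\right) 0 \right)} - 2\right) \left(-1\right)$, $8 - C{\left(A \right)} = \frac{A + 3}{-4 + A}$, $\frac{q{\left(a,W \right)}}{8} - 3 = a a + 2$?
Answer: $-72756$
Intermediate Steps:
$q{\left(a,W \right)} = 40 + 8 a^{2}$ ($q{\left(a,W \right)} = 24 + 8 \left(a a + 2\right) = 24 + 8 \left(a^{2} + 2\right) = 24 + 8 \left(2 + a^{2}\right) = 24 + \left(16 + 8 a^{2}\right) = 40 + 8 a^{2}$)
$C{\left(A \right)} = 8 - \frac{3 + A}{-4 + A}$ ($C{\left(A \right)} = 8 - \frac{A + 3}{-4 + A} = 8 - \frac{3 + A}{-4 + A}$)
$F = - \frac{27}{4}$ ($F = \left(\frac{7 \left(-5 - 0\right)}{-4 - 0} - 2\right) \left(-1\right) = \left(\frac{7 \left(-5 + 0\right)}{-4 + 0} - 2\right) \left(-1\right) = \left(7 \frac{1}{-4} \left(-5\right) - 2\right) \left(-1\right) = \left(7 \left(- \frac{1}{4}\right) \left(-5\right) - 2\right) \left(-1\right) = \left(\frac{35}{4} - 2\right) \left(-1\right) = \frac{27}{4} \left(-1\right) = - \frac{27}{4} \approx -6.75$)
$q{\left(-9,0 \right)} \left(F - 99\right) = \left(40 + 8 \left(-9\right)^{2}\right) \left(- \frac{27}{4} - 99\right) = \left(40 + 8 \cdot 81\right) \left(- \frac{423}{4}\right) = \left(40 + 648\right) \left(- \frac{423}{4}\right) = 688 \left(- \frac{423}{4}\right) = -72756$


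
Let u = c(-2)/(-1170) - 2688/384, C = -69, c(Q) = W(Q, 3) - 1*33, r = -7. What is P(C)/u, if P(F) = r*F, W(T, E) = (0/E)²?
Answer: -188370/2719 ≈ -69.279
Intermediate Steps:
W(T, E) = 0 (W(T, E) = 0² = 0)
c(Q) = -33 (c(Q) = 0 - 1*33 = 0 - 33 = -33)
P(F) = -7*F
u = -2719/390 (u = -33/(-1170) - 2688/384 = -33*(-1/1170) - 2688*1/384 = 11/390 - 7 = -2719/390 ≈ -6.9718)
P(C)/u = (-7*(-69))/(-2719/390) = 483*(-390/2719) = -188370/2719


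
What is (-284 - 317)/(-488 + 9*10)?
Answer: 601/398 ≈ 1.5100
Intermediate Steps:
(-284 - 317)/(-488 + 9*10) = -601/(-488 + 90) = -601/(-398) = -601*(-1/398) = 601/398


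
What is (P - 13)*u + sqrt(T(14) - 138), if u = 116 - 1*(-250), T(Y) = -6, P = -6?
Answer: -6954 + 12*I ≈ -6954.0 + 12.0*I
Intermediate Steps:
u = 366 (u = 116 + 250 = 366)
(P - 13)*u + sqrt(T(14) - 138) = (-6 - 13)*366 + sqrt(-6 - 138) = -19*366 + sqrt(-144) = -6954 + 12*I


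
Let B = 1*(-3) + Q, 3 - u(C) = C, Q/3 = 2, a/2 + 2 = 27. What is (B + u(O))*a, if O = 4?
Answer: 100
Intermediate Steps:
a = 50 (a = -4 + 2*27 = -4 + 54 = 50)
Q = 6 (Q = 3*2 = 6)
u(C) = 3 - C
B = 3 (B = 1*(-3) + 6 = -3 + 6 = 3)
(B + u(O))*a = (3 + (3 - 1*4))*50 = (3 + (3 - 4))*50 = (3 - 1)*50 = 2*50 = 100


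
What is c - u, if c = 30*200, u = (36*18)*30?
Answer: -13440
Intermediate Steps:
u = 19440 (u = 648*30 = 19440)
c = 6000
c - u = 6000 - 1*19440 = 6000 - 19440 = -13440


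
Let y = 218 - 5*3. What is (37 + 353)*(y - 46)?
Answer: 61230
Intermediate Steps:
y = 203 (y = 218 - 1*15 = 218 - 15 = 203)
(37 + 353)*(y - 46) = (37 + 353)*(203 - 46) = 390*157 = 61230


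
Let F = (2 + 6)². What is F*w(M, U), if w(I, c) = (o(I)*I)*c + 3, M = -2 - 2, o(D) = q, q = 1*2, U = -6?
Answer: 3264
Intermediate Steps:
q = 2
F = 64 (F = 8² = 64)
o(D) = 2
M = -4
w(I, c) = 3 + 2*I*c (w(I, c) = (2*I)*c + 3 = 2*I*c + 3 = 3 + 2*I*c)
F*w(M, U) = 64*(3 + 2*(-4)*(-6)) = 64*(3 + 48) = 64*51 = 3264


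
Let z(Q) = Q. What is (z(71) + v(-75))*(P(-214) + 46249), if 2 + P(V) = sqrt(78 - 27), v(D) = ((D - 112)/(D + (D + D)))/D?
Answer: 55401038686/16875 + 1197938*sqrt(51)/16875 ≈ 3.2835e+6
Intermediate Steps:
v(D) = (-112 + D)/(3*D**2) (v(D) = ((-112 + D)/(D + 2*D))/D = ((-112 + D)/((3*D)))/D = ((-112 + D)*(1/(3*D)))/D = ((-112 + D)/(3*D))/D = (-112 + D)/(3*D**2))
P(V) = -2 + sqrt(51) (P(V) = -2 + sqrt(78 - 27) = -2 + sqrt(51))
(z(71) + v(-75))*(P(-214) + 46249) = (71 + (1/3)*(-112 - 75)/(-75)**2)*((-2 + sqrt(51)) + 46249) = (71 + (1/3)*(1/5625)*(-187))*(46247 + sqrt(51)) = (71 - 187/16875)*(46247 + sqrt(51)) = 1197938*(46247 + sqrt(51))/16875 = 55401038686/16875 + 1197938*sqrt(51)/16875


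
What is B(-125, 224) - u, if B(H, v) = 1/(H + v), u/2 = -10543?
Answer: 2087515/99 ≈ 21086.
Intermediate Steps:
u = -21086 (u = 2*(-10543) = -21086)
B(-125, 224) - u = 1/(-125 + 224) - 1*(-21086) = 1/99 + 21086 = 2087515/99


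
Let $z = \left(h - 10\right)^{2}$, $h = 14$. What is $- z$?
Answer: $-16$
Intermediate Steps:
$z = 16$ ($z = \left(14 - 10\right)^{2} = 4^{2} = 16$)
$- z = \left(-1\right) 16 = -16$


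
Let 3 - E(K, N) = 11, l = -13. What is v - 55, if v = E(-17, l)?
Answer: -63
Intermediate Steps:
E(K, N) = -8 (E(K, N) = 3 - 1*11 = 3 - 11 = -8)
v = -8
v - 55 = -8 - 55 = -63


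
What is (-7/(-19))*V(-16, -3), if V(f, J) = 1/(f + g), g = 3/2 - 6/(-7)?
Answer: -98/3629 ≈ -0.027005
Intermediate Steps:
g = 33/14 (g = 3*(1/2) - 6*(-1/7) = 3/2 + 6/7 = 33/14 ≈ 2.3571)
V(f, J) = 1/(33/14 + f) (V(f, J) = 1/(f + 33/14) = 1/(33/14 + f))
(-7/(-19))*V(-16, -3) = (-7/(-19))*(14/(33 + 14*(-16))) = (-7*(-1/19))*(14/(33 - 224)) = 7*(14/(-191))/19 = 7*(14*(-1/191))/19 = (7/19)*(-14/191) = -98/3629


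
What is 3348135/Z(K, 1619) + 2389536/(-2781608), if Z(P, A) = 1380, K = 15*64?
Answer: 77582512845/31988492 ≈ 2425.3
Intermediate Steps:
K = 960
3348135/Z(K, 1619) + 2389536/(-2781608) = 3348135/1380 + 2389536/(-2781608) = 3348135*(1/1380) + 2389536*(-1/2781608) = 223209/92 - 298692/347701 = 77582512845/31988492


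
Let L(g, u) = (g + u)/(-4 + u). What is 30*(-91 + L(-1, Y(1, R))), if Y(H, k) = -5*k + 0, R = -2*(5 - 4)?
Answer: -2685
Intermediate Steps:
R = -2 (R = -2*1 = -2)
Y(H, k) = -5*k
L(g, u) = (g + u)/(-4 + u)
30*(-91 + L(-1, Y(1, R))) = 30*(-91 + (-1 - 5*(-2))/(-4 - 5*(-2))) = 30*(-91 + (-1 + 10)/(-4 + 10)) = 30*(-91 + 9/6) = 30*(-91 + (⅙)*9) = 30*(-91 + 3/2) = 30*(-179/2) = -2685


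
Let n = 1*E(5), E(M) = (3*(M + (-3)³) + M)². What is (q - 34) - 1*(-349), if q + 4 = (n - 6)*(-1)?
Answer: -3404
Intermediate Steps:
E(M) = (-81 + 4*M)² (E(M) = (3*(M - 27) + M)² = (3*(-27 + M) + M)² = ((-81 + 3*M) + M)² = (-81 + 4*M)²)
n = 3721 (n = 1*(-81 + 4*5)² = 1*(-81 + 20)² = 1*(-61)² = 1*3721 = 3721)
q = -3719 (q = -4 + (3721 - 6)*(-1) = -4 + 3715*(-1) = -4 - 3715 = -3719)
(q - 34) - 1*(-349) = (-3719 - 34) - 1*(-349) = -3753 + 349 = -3404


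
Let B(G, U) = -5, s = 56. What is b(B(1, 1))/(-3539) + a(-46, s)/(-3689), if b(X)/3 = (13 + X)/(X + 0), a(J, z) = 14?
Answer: -22742/9325265 ≈ -0.0024388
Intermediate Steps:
b(X) = 3*(13 + X)/X (b(X) = 3*((13 + X)/(X + 0)) = 3*((13 + X)/X) = 3*(13 + X)/X)
b(B(1, 1))/(-3539) + a(-46, s)/(-3689) = (3 + 39/(-5))/(-3539) + 14/(-3689) = (3 + 39*(-1/5))*(-1/3539) + 14*(-1/3689) = (3 - 39/5)*(-1/3539) - 2/527 = -24/5*(-1/3539) - 2/527 = 24/17695 - 2/527 = -22742/9325265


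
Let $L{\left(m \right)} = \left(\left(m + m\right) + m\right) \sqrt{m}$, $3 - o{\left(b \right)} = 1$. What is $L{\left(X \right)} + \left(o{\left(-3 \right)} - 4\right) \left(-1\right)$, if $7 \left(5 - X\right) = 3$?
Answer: $2 + \frac{384 \sqrt{14}}{49} \approx 31.322$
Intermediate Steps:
$o{\left(b \right)} = 2$ ($o{\left(b \right)} = 3 - 1 = 2$)
$X = \frac{32}{7}$ ($X = 5 - \frac{3}{7} = \frac{32}{7} \approx 4.5714$)
$L{\left(m \right)} = 3 m^{\frac{3}{2}}$ ($L{\left(m \right)} = \left(2 m + m\right) \sqrt{m} = 3 m \sqrt{m} = 3 m^{\frac{3}{2}}$)
$L{\left(X \right)} + \left(o{\left(-3 \right)} - 4\right) \left(-1\right) = 3 \left(\frac{32}{7}\right)^{\frac{3}{2}} + \left(2 - 4\right) \left(-1\right) = 3 \frac{128 \sqrt{14}}{49} + \left(2 - 4\right) \left(-1\right) = \frac{384 \sqrt{14}}{49} - -2 = \frac{384 \sqrt{14}}{49} + 2 = 2 + \frac{384 \sqrt{14}}{49}$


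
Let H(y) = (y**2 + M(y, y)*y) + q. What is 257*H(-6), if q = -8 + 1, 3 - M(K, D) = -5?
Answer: -4883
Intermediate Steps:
M(K, D) = 8 (M(K, D) = 3 - 1*(-5) = 3 + 5 = 8)
q = -7
H(y) = -7 + y**2 + 8*y (H(y) = (y**2 + 8*y) - 7 = -7 + y**2 + 8*y)
257*H(-6) = 257*(-7 + (-6)**2 + 8*(-6)) = 257*(-7 + 36 - 48) = 257*(-19) = -4883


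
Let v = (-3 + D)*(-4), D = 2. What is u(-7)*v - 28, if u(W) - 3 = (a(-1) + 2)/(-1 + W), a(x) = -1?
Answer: -33/2 ≈ -16.500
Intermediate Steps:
u(W) = 3 + 1/(-1 + W) (u(W) = 3 + (-1 + 2)/(-1 + W) = 3 + 1/(-1 + W))
v = 4 (v = (-3 + 2)*(-4) = -1*(-4) = 4)
u(-7)*v - 28 = ((-2 + 3*(-7))/(-1 - 7))*4 - 28 = ((-2 - 21)/(-8))*4 - 28 = -1/8*(-23)*4 - 28 = (23/8)*4 - 28 = 23/2 - 28 = -33/2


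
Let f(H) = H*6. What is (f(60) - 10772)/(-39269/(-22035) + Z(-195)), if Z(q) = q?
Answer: 57357105/1064389 ≈ 53.887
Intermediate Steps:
f(H) = 6*H
(f(60) - 10772)/(-39269/(-22035) + Z(-195)) = (6*60 - 10772)/(-39269/(-22035) - 195) = (360 - 10772)/(-39269*(-1/22035) - 195) = -10412/(39269/22035 - 195) = -10412/(-4257556/22035) = -10412*(-22035/4257556) = 57357105/1064389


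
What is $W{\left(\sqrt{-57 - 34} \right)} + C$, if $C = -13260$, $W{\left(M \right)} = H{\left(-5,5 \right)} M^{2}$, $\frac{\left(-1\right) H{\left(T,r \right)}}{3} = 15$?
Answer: $-9165$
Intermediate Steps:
$H{\left(T,r \right)} = -45$ ($H{\left(T,r \right)} = \left(-3\right) 15 = -45$)
$W{\left(M \right)} = - 45 M^{2}$
$W{\left(\sqrt{-57 - 34} \right)} + C = - 45 \left(\sqrt{-57 - 34}\right)^{2} - 13260 = - 45 \left(\sqrt{-91}\right)^{2} - 13260 = - 45 \left(i \sqrt{91}\right)^{2} - 13260 = \left(-45\right) \left(-91\right) - 13260 = 4095 - 13260 = -9165$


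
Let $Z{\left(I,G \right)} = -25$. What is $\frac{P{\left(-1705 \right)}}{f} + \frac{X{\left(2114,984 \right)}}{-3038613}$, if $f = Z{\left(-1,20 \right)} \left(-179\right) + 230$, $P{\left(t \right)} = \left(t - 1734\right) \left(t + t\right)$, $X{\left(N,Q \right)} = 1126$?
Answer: $\frac{7126755793408}{2859334833} \approx 2492.5$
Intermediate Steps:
$P{\left(t \right)} = 2 t \left(-1734 + t\right)$ ($P{\left(t \right)} = \left(-1734 + t\right) 2 t = 2 t \left(-1734 + t\right)$)
$f = 4705$ ($f = \left(-25\right) \left(-179\right) + 230 = 4475 + 230 = 4705$)
$\frac{P{\left(-1705 \right)}}{f} + \frac{X{\left(2114,984 \right)}}{-3038613} = \frac{2 \left(-1705\right) \left(-1734 - 1705\right)}{4705} + \frac{1126}{-3038613} = 2 \left(-1705\right) \left(-3439\right) \frac{1}{4705} + 1126 \left(- \frac{1}{3038613}\right) = 11726990 \cdot \frac{1}{4705} - \frac{1126}{3038613} = \frac{2345398}{941} - \frac{1126}{3038613} = \frac{7126755793408}{2859334833}$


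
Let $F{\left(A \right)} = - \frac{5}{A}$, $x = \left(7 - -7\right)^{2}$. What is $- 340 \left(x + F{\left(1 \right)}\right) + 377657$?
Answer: $312717$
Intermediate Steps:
$x = 196$ ($x = \left(7 + 7\right)^{2} = 14^{2} = 196$)
$- 340 \left(x + F{\left(1 \right)}\right) + 377657 = - 340 \left(196 - \frac{5}{1}\right) + 377657 = - 340 \left(196 - 5\right) + 377657 = \left(-340\right) 191 + 377657 = -64940 + 377657 = 312717$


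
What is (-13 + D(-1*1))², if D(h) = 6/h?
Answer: 361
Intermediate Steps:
(-13 + D(-1*1))² = (-13 + 6/((-1*1)))² = (-13 + 6/(-1))² = (-13 + 6*(-1))² = (-13 - 6)² = (-19)² = 361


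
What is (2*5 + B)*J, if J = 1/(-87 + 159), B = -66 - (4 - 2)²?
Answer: -⅚ ≈ -0.83333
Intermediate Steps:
B = -70 (B = -66 - 1*2² = -66 - 1*4 = -66 - 4 = -70)
J = 1/72 ≈ 0.013889
(2*5 + B)*J = (2*5 - 70)*(1/72) = (10 - 70)*(1/72) = -60*1/72 = -⅚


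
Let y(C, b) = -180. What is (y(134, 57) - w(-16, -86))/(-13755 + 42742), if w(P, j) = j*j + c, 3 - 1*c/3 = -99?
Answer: -1126/4141 ≈ -0.27191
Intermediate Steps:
c = 306 (c = 9 - 3*(-99) = 9 + 297 = 306)
w(P, j) = 306 + j² (w(P, j) = j*j + 306 = j² + 306 = 306 + j²)
(y(134, 57) - w(-16, -86))/(-13755 + 42742) = (-180 - (306 + (-86)²))/(-13755 + 42742) = (-180 - (306 + 7396))/28987 = (-180 - 1*7702)*(1/28987) = (-180 - 7702)*(1/28987) = -7882*1/28987 = -1126/4141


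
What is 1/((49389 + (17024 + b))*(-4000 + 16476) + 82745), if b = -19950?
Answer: 1/579755133 ≈ 1.7249e-9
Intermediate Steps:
1/((49389 + (17024 + b))*(-4000 + 16476) + 82745) = 1/((49389 + (17024 - 19950))*(-4000 + 16476) + 82745) = 1/((49389 - 2926)*12476 + 82745) = 1/(46463*12476 + 82745) = 1/(579672388 + 82745) = 1/579755133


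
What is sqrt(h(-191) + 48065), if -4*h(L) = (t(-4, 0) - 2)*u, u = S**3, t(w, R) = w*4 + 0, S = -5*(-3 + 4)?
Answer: sqrt(190010)/2 ≈ 217.95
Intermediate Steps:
S = -5 (S = -5*1 = -5)
t(w, R) = 4*w (t(w, R) = 4*w + 0 = 4*w)
u = -125 (u = (-5)**3 = -125)
h(L) = -1125/2 (h(L) = -(4*(-4) - 2)*(-125)/4 = -(-16 - 2)*(-125)/4 = -(-9)*(-125)/2 = -1/4*2250 = -1125/2)
sqrt(h(-191) + 48065) = sqrt(-1125/2 + 48065) = sqrt(95005/2) = sqrt(190010)/2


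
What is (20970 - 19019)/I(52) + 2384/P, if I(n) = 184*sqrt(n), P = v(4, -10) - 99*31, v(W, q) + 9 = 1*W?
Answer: -1192/1537 + 1951*sqrt(13)/4784 ≈ 0.69487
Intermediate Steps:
v(W, q) = -9 + W (v(W, q) = -9 + 1*W = -9 + W)
P = -3074 (P = (-9 + 4) - 99*31 = -5 - 3069 = -3074)
(20970 - 19019)/I(52) + 2384/P = (20970 - 19019)/((184*sqrt(52))) + 2384/(-3074) = 1951/((184*(2*sqrt(13)))) + 2384*(-1/3074) = 1951/((368*sqrt(13))) - 1192/1537 = 1951*(sqrt(13)/4784) - 1192/1537 = 1951*sqrt(13)/4784 - 1192/1537 = -1192/1537 + 1951*sqrt(13)/4784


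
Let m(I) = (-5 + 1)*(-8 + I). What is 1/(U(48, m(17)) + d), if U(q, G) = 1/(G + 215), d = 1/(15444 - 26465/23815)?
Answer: 13166251741/74407056 ≈ 176.95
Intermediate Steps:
d = 4763/73554479 (d = 1/(15444 - 26465*1/23815) = 1/(15444 - 5293/4763) = 1/(73554479/4763) = 4763/73554479 ≈ 6.4755e-5)
m(I) = 32 - 4*I (m(I) = -4*(-8 + I) = 32 - 4*I)
U(q, G) = 1/(215 + G)
1/(U(48, m(17)) + d) = 1/(1/(215 + (32 - 4*17)) + 4763/73554479) = 1/(1/(215 + (32 - 68)) + 4763/73554479) = 1/(1/(215 - 36) + 4763/73554479) = 1/(1/179 + 4763/73554479) = 1/(74407056/13166251741) = 13166251741/74407056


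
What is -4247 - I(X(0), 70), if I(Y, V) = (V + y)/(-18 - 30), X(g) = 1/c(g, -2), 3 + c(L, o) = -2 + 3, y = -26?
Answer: -50953/12 ≈ -4246.1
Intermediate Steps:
c(L, o) = -2 (c(L, o) = -3 + (-2 + 3) = -3 + 1 = -2)
X(g) = -½ (X(g) = 1/(-2) = -½)
I(Y, V) = 13/24 - V/48 (I(Y, V) = (V - 26)/(-18 - 30) = (-26 + V)/(-48) = (-26 + V)*(-1/48) = 13/24 - V/48)
-4247 - I(X(0), 70) = -4247 - (13/24 - 1/48*70) = -4247 - (13/24 - 35/24) = -4247 - 1*(-11/12) = -4247 + 11/12 = -50953/12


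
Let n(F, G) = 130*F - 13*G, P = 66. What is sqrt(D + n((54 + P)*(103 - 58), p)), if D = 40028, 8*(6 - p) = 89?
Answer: sqrt(11873514)/4 ≈ 861.45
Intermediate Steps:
p = -41/8 (p = 6 - 1/8*89 = 6 - 89/8 = -41/8 ≈ -5.1250)
n(F, G) = -13*G + 130*F
sqrt(D + n((54 + P)*(103 - 58), p)) = sqrt(40028 + (-13*(-41/8) + 130*((54 + 66)*(103 - 58)))) = sqrt(40028 + (533/8 + 130*(120*45))) = sqrt(40028 + (533/8 + 130*5400)) = sqrt(40028 + (533/8 + 702000)) = sqrt(40028 + 5616533/8) = sqrt(5936757/8) = sqrt(11873514)/4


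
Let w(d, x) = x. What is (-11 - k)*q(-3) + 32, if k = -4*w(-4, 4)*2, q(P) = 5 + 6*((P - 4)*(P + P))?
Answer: 5429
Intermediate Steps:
q(P) = 5 + 12*P*(-4 + P) (q(P) = 5 + 6*((-4 + P)*(2*P)) = 5 + 6*(2*P*(-4 + P)) = 5 + 12*P*(-4 + P))
k = -32 (k = -4*4*2 = -16*2 = -32)
(-11 - k)*q(-3) + 32 = (-11 - 1*(-32))*(5 - 48*(-3) + 12*(-3)²) + 32 = (-11 + 32)*(5 + 144 + 12*9) + 32 = 21*(5 + 144 + 108) + 32 = 21*257 + 32 = 5397 + 32 = 5429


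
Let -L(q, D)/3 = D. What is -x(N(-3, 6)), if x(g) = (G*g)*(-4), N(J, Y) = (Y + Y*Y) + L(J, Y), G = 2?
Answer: 192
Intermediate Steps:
L(q, D) = -3*D
N(J, Y) = Y² - 2*Y (N(J, Y) = (Y + Y*Y) - 3*Y = (Y + Y²) - 3*Y = Y² - 2*Y)
x(g) = -8*g (x(g) = (2*g)*(-4) = -8*g)
-x(N(-3, 6)) = -(-8)*6*(-2 + 6) = -(-8)*6*4 = -(-8)*24 = -1*(-192) = 192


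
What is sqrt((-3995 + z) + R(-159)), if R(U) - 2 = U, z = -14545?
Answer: I*sqrt(18697) ≈ 136.74*I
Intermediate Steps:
R(U) = 2 + U
sqrt((-3995 + z) + R(-159)) = sqrt((-3995 - 14545) + (2 - 159)) = sqrt(-18540 - 157) = sqrt(-18697) = I*sqrt(18697)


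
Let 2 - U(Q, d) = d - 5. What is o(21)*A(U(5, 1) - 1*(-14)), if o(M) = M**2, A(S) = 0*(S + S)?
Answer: 0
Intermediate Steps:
U(Q, d) = 7 - d (U(Q, d) = 2 - (d - 5) = 2 - (-5 + d) = 2 + (5 - d) = 7 - d)
A(S) = 0 (A(S) = 0*(2*S) = 0)
o(21)*A(U(5, 1) - 1*(-14)) = 21**2*0 = 441*0 = 0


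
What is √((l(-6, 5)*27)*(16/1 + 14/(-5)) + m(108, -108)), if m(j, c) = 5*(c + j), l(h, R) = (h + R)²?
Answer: 9*√110/5 ≈ 18.879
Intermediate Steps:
l(h, R) = (R + h)²
m(j, c) = 5*c + 5*j
√((l(-6, 5)*27)*(16/1 + 14/(-5)) + m(108, -108)) = √(((5 - 6)²*27)*(16/1 + 14/(-5)) + (5*(-108) + 5*108)) = √(((-1)²*27)*(16*1 + 14*(-⅕)) + (-540 + 540)) = √((1*27)*(16 - 14/5) + 0) = √(27*(66/5) + 0) = √(1782/5 + 0) = √(1782/5) = 9*√110/5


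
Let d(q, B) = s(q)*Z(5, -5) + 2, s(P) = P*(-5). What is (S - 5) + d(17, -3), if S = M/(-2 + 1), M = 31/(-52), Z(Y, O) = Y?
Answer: -22225/52 ≈ -427.40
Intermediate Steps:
M = -31/52 (M = 31*(-1/52) = -31/52 ≈ -0.59615)
s(P) = -5*P
d(q, B) = 2 - 25*q (d(q, B) = -5*q*5 + 2 = -25*q + 2 = 2 - 25*q)
S = 31/52 (S = -31/(52*(-2 + 1)) = -31/52/(-1) = -31/52*(-1) = 31/52 ≈ 0.59615)
(S - 5) + d(17, -3) = (31/52 - 5) + (2 - 25*17) = -229/52 + (2 - 425) = -229/52 - 423 = -22225/52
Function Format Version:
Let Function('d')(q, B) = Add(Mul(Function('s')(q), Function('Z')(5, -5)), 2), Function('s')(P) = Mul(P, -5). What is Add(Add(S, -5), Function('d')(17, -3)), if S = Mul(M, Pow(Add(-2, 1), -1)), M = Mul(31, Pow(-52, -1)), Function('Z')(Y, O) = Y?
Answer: Rational(-22225, 52) ≈ -427.40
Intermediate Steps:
M = Rational(-31, 52) (M = Mul(31, Rational(-1, 52)) = Rational(-31, 52) ≈ -0.59615)
Function('s')(P) = Mul(-5, P)
Function('d')(q, B) = Add(2, Mul(-25, q)) (Function('d')(q, B) = Add(Mul(Mul(-5, q), 5), 2) = Add(Mul(-25, q), 2) = Add(2, Mul(-25, q)))
S = Rational(31, 52) (S = Mul(Rational(-31, 52), Pow(Add(-2, 1), -1)) = Mul(Rational(-31, 52), Pow(-1, -1)) = Mul(Rational(-31, 52), -1) = Rational(31, 52) ≈ 0.59615)
Add(Add(S, -5), Function('d')(17, -3)) = Add(Add(Rational(31, 52), -5), Add(2, Mul(-25, 17))) = Add(Rational(-229, 52), Add(2, -425)) = Add(Rational(-229, 52), -423) = Rational(-22225, 52)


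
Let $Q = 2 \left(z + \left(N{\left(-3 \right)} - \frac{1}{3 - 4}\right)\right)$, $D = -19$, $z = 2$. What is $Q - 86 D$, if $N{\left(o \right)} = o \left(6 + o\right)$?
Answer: $1622$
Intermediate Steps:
$Q = -12$ ($Q = 2 \left(2 - \left(\frac{1}{3 - 4} + 3 \left(6 - 3\right)\right)\right) = 2 \left(2 - 8\right) = 2 \left(-6\right) = -12$)
$Q - 86 D = -12 - -1634 = -12 + 1634 = 1622$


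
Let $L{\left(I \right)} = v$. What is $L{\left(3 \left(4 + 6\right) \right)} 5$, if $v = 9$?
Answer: $45$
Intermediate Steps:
$L{\left(I \right)} = 9$
$L{\left(3 \left(4 + 6\right) \right)} 5 = 9 \cdot 5 = 45$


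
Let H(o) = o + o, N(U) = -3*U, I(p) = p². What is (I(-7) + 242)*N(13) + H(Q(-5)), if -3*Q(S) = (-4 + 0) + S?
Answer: -11343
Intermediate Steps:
Q(S) = 4/3 - S/3 (Q(S) = -((-4 + 0) + S)/3 = -(-4 + S)/3 = 4/3 - S/3)
H(o) = 2*o
(I(-7) + 242)*N(13) + H(Q(-5)) = ((-7)² + 242)*(-3*13) + 2*(4/3 - ⅓*(-5)) = (49 + 242)*(-39) + 2*(4/3 + 5/3) = 291*(-39) + 2*3 = -11349 + 6 = -11343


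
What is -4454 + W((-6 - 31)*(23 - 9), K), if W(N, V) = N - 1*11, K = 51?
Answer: -4983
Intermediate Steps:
W(N, V) = -11 + N (W(N, V) = N - 11 = -11 + N)
-4454 + W((-6 - 31)*(23 - 9), K) = -4454 + (-11 + (-6 - 31)*(23 - 9)) = -4454 + (-11 - 37*14) = -4454 + (-11 - 518) = -4454 - 529 = -4983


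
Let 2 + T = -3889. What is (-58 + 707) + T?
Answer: -3242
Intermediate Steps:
T = -3891 (T = -2 - 3889 = -3891)
(-58 + 707) + T = (-58 + 707) - 3891 = 649 - 3891 = -3242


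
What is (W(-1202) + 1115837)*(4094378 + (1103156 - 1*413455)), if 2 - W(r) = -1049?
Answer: 5343280426152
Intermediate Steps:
W(r) = 1051 (W(r) = 2 - 1*(-1049) = 2 + 1049 = 1051)
(W(-1202) + 1115837)*(4094378 + (1103156 - 1*413455)) = (1051 + 1115837)*(4094378 + (1103156 - 1*413455)) = 1116888*(4094378 + (1103156 - 413455)) = 1116888*(4094378 + 689701) = 1116888*4784079 = 5343280426152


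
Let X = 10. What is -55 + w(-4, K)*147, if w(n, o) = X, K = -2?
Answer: 1415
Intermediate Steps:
w(n, o) = 10
-55 + w(-4, K)*147 = -55 + 10*147 = -55 + 1470 = 1415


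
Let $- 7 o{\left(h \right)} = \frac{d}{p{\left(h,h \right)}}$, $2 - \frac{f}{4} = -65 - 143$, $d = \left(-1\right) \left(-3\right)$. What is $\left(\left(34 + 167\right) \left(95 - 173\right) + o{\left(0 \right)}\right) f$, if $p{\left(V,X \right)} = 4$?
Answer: $-13169610$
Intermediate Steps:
$d = 3$
$f = 840$ ($f = 8 - 4 \left(-65 - 143\right) = 8 - -832 = 8 + 832 = 840$)
$o{\left(h \right)} = - \frac{3}{28}$ ($o{\left(h \right)} = - \frac{3 \cdot \frac{1}{4}}{7} = \left(- \frac{1}{7}\right) \frac{3}{4} = - \frac{3}{28}$)
$\left(\left(34 + 167\right) \left(95 - 173\right) + o{\left(0 \right)}\right) f = \left(\left(34 + 167\right) \left(95 - 173\right) - \frac{3}{28}\right) 840 = \left(201 \left(-78\right) - \frac{3}{28}\right) 840 = \left(-15678 - \frac{3}{28}\right) 840 = \left(- \frac{438987}{28}\right) 840 = -13169610$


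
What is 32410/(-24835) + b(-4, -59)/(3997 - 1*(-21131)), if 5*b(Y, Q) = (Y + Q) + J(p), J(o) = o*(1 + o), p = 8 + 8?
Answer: -813360377/624053880 ≈ -1.3033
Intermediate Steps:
p = 16
b(Y, Q) = 272/5 + Q/5 + Y/5 (b(Y, Q) = ((Y + Q) + 16*(1 + 16))/5 = ((Q + Y) + 16*17)/5 = ((Q + Y) + 272)/5 = (272 + Q + Y)/5 = 272/5 + Q/5 + Y/5)
32410/(-24835) + b(-4, -59)/(3997 - 1*(-21131)) = 32410/(-24835) + (272/5 + (⅕)*(-59) + (⅕)*(-4))/(3997 - 1*(-21131)) = 32410*(-1/24835) + (272/5 - 59/5 - ⅘)/(3997 + 21131) = -6482/4967 + (209/5)/25128 = -6482/4967 + (209/5)*(1/25128) = -6482/4967 + 209/125640 = -813360377/624053880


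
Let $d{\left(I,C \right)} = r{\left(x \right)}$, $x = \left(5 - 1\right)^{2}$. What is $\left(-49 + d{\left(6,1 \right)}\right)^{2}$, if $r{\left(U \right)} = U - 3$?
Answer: $1296$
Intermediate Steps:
$x = 16$ ($x = 4^{2} = 16$)
$r{\left(U \right)} = -3 + U$ ($r{\left(U \right)} = U - 3 = -3 + U$)
$d{\left(I,C \right)} = 13$ ($d{\left(I,C \right)} = -3 + 16 = 13$)
$\left(-49 + d{\left(6,1 \right)}\right)^{2} = \left(-49 + 13\right)^{2} = \left(-36\right)^{2} = 1296$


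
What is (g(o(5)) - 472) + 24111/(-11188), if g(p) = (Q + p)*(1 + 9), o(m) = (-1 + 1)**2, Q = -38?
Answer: -9556287/11188 ≈ -854.16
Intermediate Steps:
o(m) = 0 (o(m) = 0**2 = 0)
g(p) = -380 + 10*p (g(p) = (-38 + p)*(1 + 9) = (-38 + p)*10 = -380 + 10*p)
(g(o(5)) - 472) + 24111/(-11188) = ((-380 + 10*0) - 472) + 24111/(-11188) = ((-380 + 0) - 472) + 24111*(-1/11188) = (-380 - 472) - 24111/11188 = -852 - 24111/11188 = -9556287/11188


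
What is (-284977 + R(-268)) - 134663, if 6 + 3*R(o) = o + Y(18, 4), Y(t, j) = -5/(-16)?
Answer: -20147099/48 ≈ -4.1973e+5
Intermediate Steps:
Y(t, j) = 5/16 (Y(t, j) = -5*(-1/16) = 5/16)
R(o) = -91/48 + o/3 (R(o) = -2 + (o + 5/16)/3 = -2 + (5/16 + o)/3 = -2 + (5/48 + o/3) = -91/48 + o/3)
(-284977 + R(-268)) - 134663 = (-284977 + (-91/48 + (⅓)*(-268))) - 134663 = (-284977 + (-91/48 - 268/3)) - 134663 = (-284977 - 4379/48) - 134663 = -13683275/48 - 134663 = -20147099/48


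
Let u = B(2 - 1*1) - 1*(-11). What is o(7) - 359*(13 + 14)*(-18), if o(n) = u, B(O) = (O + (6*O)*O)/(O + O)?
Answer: 348977/2 ≈ 1.7449e+5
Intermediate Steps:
B(O) = (O + 6*O²)/(2*O) (B(O) = (O + 6*O²)/((2*O)) = (O + 6*O²)*(1/(2*O)) = (O + 6*O²)/(2*O))
u = 29/2 (u = (½ + 3*(2 - 1*1)) - 1*(-11) = (½ + 3*(2 - 1)) + 11 = (½ + 3*1) + 11 = (½ + 3) + 11 = 7/2 + 11 = 29/2 ≈ 14.500)
o(n) = 29/2
o(7) - 359*(13 + 14)*(-18) = 29/2 - 359*(13 + 14)*(-18) = 29/2 - 9693*(-18) = 29/2 - 359*(-486) = 29/2 + 174474 = 348977/2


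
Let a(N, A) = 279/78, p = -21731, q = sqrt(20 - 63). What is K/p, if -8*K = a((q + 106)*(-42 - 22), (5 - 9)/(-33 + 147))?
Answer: 3/145808 ≈ 2.0575e-5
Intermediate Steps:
q = I*sqrt(43) (q = sqrt(-43) = I*sqrt(43) ≈ 6.5574*I)
a(N, A) = 93/26 (a(N, A) = 279*(1/78) = 93/26)
K = -93/208 (K = -1/8*93/26 = -93/208 ≈ -0.44712)
K/p = -93/208/(-21731) = -93/208*(-1/21731) = 3/145808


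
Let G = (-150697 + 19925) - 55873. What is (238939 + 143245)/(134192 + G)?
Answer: -382184/52453 ≈ -7.2862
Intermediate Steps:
G = -186645 (G = -130772 - 55873 = -186645)
(238939 + 143245)/(134192 + G) = (238939 + 143245)/(134192 - 186645) = 382184/(-52453) = 382184*(-1/52453) = -382184/52453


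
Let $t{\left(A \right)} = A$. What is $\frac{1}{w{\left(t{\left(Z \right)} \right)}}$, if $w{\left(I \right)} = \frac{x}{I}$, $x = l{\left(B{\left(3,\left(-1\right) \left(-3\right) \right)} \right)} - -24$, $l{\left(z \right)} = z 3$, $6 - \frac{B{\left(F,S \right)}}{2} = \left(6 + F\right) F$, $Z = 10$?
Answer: $- \frac{5}{51} \approx -0.098039$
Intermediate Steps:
$B{\left(F,S \right)} = 12 - 2 F \left(6 + F\right)$ ($B{\left(F,S \right)} = 12 - 2 \left(6 + F\right) F = 12 - 2 F \left(6 + F\right)$)
$l{\left(z \right)} = 3 z$
$x = -102$ ($x = 3 \left(12 - 36 - 2 \cdot 3^{2}\right) - -24 = 3 \left(12 - 36 - 18\right) + 24 = 3 \left(-42\right) + 24 = -126 + 24 = -102$)
$w{\left(I \right)} = - \frac{102}{I}$
$\frac{1}{w{\left(t{\left(Z \right)} \right)}} = \frac{1}{\left(-102\right) \frac{1}{10}} = \frac{1}{- \frac{51}{5}} = - \frac{5}{51}$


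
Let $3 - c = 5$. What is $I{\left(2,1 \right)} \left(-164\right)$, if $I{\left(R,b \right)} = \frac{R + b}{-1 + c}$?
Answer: $164$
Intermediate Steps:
$c = -2$ ($c = 3 - 5 = -2$)
$I{\left(R,b \right)} = - \frac{R}{3} - \frac{b}{3}$ ($I{\left(R,b \right)} = \frac{R + b}{-1 - 2} = \frac{R + b}{-3} = \left(R + b\right) \left(- \frac{1}{3}\right) = - \frac{R}{3} - \frac{b}{3}$)
$I{\left(2,1 \right)} \left(-164\right) = \left(\left(- \frac{1}{3}\right) 2 - \frac{1}{3}\right) \left(-164\right) = \left(- \frac{2}{3} - \frac{1}{3}\right) \left(-164\right) = \left(-1\right) \left(-164\right) = 164$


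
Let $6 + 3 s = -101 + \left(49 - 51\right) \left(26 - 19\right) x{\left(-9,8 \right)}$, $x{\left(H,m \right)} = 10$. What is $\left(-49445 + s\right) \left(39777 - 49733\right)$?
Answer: $\frac{1479282392}{3} \approx 4.9309 \cdot 10^{8}$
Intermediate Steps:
$s = - \frac{247}{3}$ ($s = -2 + \frac{-101 + \left(49 - 51\right) \left(26 - 19\right) 10}{3} = -2 + \frac{-101 + \left(49 - 51\right) 7 \cdot 10}{3} = -2 + \frac{-101 + \left(-2\right) 7 \cdot 10}{3} = -2 + \frac{-101 - 140}{3} = -2 + \frac{1}{3} \left(-241\right) = -2 - \frac{241}{3} = - \frac{247}{3} \approx -82.333$)
$\left(-49445 + s\right) \left(39777 - 49733\right) = \left(-49445 - \frac{247}{3}\right) \left(39777 - 49733\right) = \left(- \frac{148582}{3}\right) \left(-9956\right) = \frac{1479282392}{3}$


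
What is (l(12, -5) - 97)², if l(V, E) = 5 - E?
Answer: 7569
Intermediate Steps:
(l(12, -5) - 97)² = ((5 - 1*(-5)) - 97)² = ((5 + 5) - 97)² = (10 - 97)² = (-87)² = 7569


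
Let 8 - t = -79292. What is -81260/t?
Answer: -4063/3965 ≈ -1.0247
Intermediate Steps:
t = 79300 (t = 8 - 1*(-79292) = 8 + 79292 = 79300)
-81260/t = -81260/79300 = -81260*1/79300 = -4063/3965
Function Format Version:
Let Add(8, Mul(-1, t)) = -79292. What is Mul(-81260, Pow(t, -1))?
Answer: Rational(-4063, 3965) ≈ -1.0247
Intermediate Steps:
t = 79300 (t = Add(8, Mul(-1, -79292)) = Add(8, 79292) = 79300)
Mul(-81260, Pow(t, -1)) = Mul(-81260, Pow(79300, -1)) = Mul(-81260, Rational(1, 79300)) = Rational(-4063, 3965)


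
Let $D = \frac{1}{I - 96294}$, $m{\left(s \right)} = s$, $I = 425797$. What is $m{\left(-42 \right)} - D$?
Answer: $- \frac{13839127}{329503} \approx -42.0$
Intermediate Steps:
$D = \frac{1}{329503}$ ($D = \frac{1}{425797 - 96294} = \frac{1}{329503} \approx 3.0349 \cdot 10^{-6}$)
$m{\left(-42 \right)} - D = -42 - \frac{1}{329503} = - \frac{13839127}{329503}$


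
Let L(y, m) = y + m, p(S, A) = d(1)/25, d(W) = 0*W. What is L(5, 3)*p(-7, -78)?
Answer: 0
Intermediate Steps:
d(W) = 0
p(S, A) = 0 (p(S, A) = 0/25 = 0*(1/25) = 0)
L(y, m) = m + y
L(5, 3)*p(-7, -78) = (3 + 5)*0 = 8*0 = 0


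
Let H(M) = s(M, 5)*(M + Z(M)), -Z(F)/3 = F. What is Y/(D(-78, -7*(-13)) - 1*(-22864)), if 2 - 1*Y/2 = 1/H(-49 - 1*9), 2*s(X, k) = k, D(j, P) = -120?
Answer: 579/3297880 ≈ 0.00017557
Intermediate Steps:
Z(F) = -3*F
s(X, k) = k/2
H(M) = -5*M (H(M) = ((1/2)*5)*(M - 3*M) = 5*(-2*M)/2 = -5*M)
Y = 579/145 (Y = 4 - 2*(-1/(5*(-49 - 1*9))) = 4 - 2*(-1/(5*(-49 - 9))) = 4 - 2/((-5*(-58))) = 4 - 2/290 = 4 - 2*1/290 = 4 - 1/145 = 579/145 ≈ 3.9931)
Y/(D(-78, -7*(-13)) - 1*(-22864)) = 579/(145*(-120 - 1*(-22864))) = 579/(145*(-120 + 22864)) = (579/145)/22744 = (579/145)*(1/22744) = 579/3297880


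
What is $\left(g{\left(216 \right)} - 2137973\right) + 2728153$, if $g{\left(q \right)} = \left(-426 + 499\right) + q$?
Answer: $590469$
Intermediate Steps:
$g{\left(q \right)} = 73 + q$
$\left(g{\left(216 \right)} - 2137973\right) + 2728153 = \left(\left(73 + 216\right) - 2137973\right) + 2728153 = \left(289 - 2137973\right) + 2728153 = -2137684 + 2728153 = 590469$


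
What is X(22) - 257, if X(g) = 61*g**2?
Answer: 29267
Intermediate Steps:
X(22) - 257 = 61*22**2 - 257 = 61*484 - 257 = 29524 - 257 = 29267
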